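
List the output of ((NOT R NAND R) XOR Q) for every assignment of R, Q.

R | Q | Output
--------------
0 | 0 | 1
0 | 1 | 0
1 | 0 | 1
1 | 1 | 0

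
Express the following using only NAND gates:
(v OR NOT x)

((v NAND v) NAND ((x NAND x) NAND (x NAND x)))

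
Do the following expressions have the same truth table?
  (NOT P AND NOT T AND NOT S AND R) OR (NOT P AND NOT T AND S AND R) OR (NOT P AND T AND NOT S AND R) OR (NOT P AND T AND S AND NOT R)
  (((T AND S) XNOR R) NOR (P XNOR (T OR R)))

Yes, they are equivalent — the two output columns agree on all 16 assignments:
P | T | S | R | Expression 1 | Expression 2
-------------------------------------------
0 | 0 | 0 | 0 | 0 | 0
0 | 0 | 0 | 1 | 1 | 1
0 | 0 | 1 | 0 | 0 | 0
0 | 0 | 1 | 1 | 1 | 1
0 | 1 | 0 | 0 | 0 | 0
0 | 1 | 0 | 1 | 1 | 1
0 | 1 | 1 | 0 | 1 | 1
0 | 1 | 1 | 1 | 0 | 0
1 | 0 | 0 | 0 | 0 | 0
1 | 0 | 0 | 1 | 0 | 0
1 | 0 | 1 | 0 | 0 | 0
1 | 0 | 1 | 1 | 0 | 0
1 | 1 | 0 | 0 | 0 | 0
1 | 1 | 0 | 1 | 0 | 0
1 | 1 | 1 | 0 | 0 | 0
1 | 1 | 1 | 1 | 0 | 0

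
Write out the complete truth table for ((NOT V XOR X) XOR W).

V | X | W | Output
------------------
0 | 0 | 0 | 1
0 | 0 | 1 | 0
0 | 1 | 0 | 0
0 | 1 | 1 | 1
1 | 0 | 0 | 0
1 | 0 | 1 | 1
1 | 1 | 0 | 1
1 | 1 | 1 | 0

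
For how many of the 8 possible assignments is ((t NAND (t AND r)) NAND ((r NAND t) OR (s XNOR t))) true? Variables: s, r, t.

Satisfying assignments: (0,1,1), (1,1,1)
Count: 2 out of 8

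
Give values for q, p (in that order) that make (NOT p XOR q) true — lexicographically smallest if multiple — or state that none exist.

q=0, p=0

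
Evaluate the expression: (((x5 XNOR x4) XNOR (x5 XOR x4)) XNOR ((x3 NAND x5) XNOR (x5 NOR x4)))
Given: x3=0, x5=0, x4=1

Substituting: (((0 XNOR 1) XNOR (0 XOR 1)) XNOR ((0 NAND 0) XNOR (0 NOR 1)))
= 1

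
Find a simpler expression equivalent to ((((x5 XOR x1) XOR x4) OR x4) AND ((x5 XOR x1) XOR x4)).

By absorption (E AND (E OR v) = E):
= ((x5 XOR x1) XOR x4)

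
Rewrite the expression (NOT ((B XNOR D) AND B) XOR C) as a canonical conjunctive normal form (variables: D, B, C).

(D OR B OR NOT C) AND (D OR NOT B OR NOT C) AND (NOT D OR B OR NOT C) AND (NOT D OR NOT B OR C)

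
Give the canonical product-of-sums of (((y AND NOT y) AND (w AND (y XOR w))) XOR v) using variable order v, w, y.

ΠM(0, 1, 2, 3) = (v OR w OR y) AND (v OR w OR NOT y) AND (v OR NOT w OR y) AND (v OR NOT w OR NOT y)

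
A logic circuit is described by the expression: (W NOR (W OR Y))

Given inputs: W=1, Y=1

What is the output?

Substituting: (1 NOR (1 OR 1))
= 0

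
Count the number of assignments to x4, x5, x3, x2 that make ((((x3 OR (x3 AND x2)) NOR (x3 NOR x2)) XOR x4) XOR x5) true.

Satisfying assignments: (0,0,0,1), (0,1,0,0), (0,1,1,0), (0,1,1,1), (1,0,0,0), (1,0,1,0), (1,0,1,1), (1,1,0,1)
Count: 8 out of 16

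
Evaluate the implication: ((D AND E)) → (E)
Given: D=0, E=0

Antecedent ((D AND E)) = 0; consequent (E) = 0.
0 → 0 = 1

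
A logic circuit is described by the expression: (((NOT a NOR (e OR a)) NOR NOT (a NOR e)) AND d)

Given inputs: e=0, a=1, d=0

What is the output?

Substituting: (((NOT 1 NOR (0 OR 1)) NOR NOT (1 NOR 0)) AND 0)
= 0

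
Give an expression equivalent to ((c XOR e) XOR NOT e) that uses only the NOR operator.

((((((((c NOR e) NOR (c NOR e)) NOR ((c NOR e) NOR (c NOR e))) NOR ((((c NOR c) NOR (e NOR e)) NOR ((c NOR c) NOR (e NOR e))) NOR (((c NOR c) NOR (e NOR e)) NOR ((c NOR c) NOR (e NOR e))))) NOR (e NOR e)) NOR (((((c NOR e) NOR (c NOR e)) NOR ((c NOR e) NOR (c NOR e))) NOR ((((c NOR c) NOR (e NOR e)) NOR ((c NOR c) NOR (e NOR e))) NOR (((c NOR c) NOR (e NOR e)) NOR ((c NOR c) NOR (e NOR e))))) NOR (e NOR e))) NOR ((((((c NOR e) NOR (c NOR e)) NOR ((c NOR e) NOR (c NOR e))) NOR ((((c NOR c) NOR (e NOR e)) NOR ((c NOR c) NOR (e NOR e))) NOR (((c NOR c) NOR (e NOR e)) NOR ((c NOR c) NOR (e NOR e))))) NOR (e NOR e)) NOR (((((c NOR e) NOR (c NOR e)) NOR ((c NOR e) NOR (c NOR e))) NOR ((((c NOR c) NOR (e NOR e)) NOR ((c NOR c) NOR (e NOR e))) NOR (((c NOR c) NOR (e NOR e)) NOR ((c NOR c) NOR (e NOR e))))) NOR (e NOR e)))) NOR ((((((((c NOR e) NOR (c NOR e)) NOR ((c NOR e) NOR (c NOR e))) NOR ((((c NOR c) NOR (e NOR e)) NOR ((c NOR c) NOR (e NOR e))) NOR (((c NOR c) NOR (e NOR e)) NOR ((c NOR c) NOR (e NOR e))))) NOR ((((c NOR e) NOR (c NOR e)) NOR ((c NOR e) NOR (c NOR e))) NOR ((((c NOR c) NOR (e NOR e)) NOR ((c NOR c) NOR (e NOR e))) NOR (((c NOR c) NOR (e NOR e)) NOR ((c NOR c) NOR (e NOR e)))))) NOR ((e NOR e) NOR (e NOR e))) NOR ((((((c NOR e) NOR (c NOR e)) NOR ((c NOR e) NOR (c NOR e))) NOR ((((c NOR c) NOR (e NOR e)) NOR ((c NOR c) NOR (e NOR e))) NOR (((c NOR c) NOR (e NOR e)) NOR ((c NOR c) NOR (e NOR e))))) NOR ((((c NOR e) NOR (c NOR e)) NOR ((c NOR e) NOR (c NOR e))) NOR ((((c NOR c) NOR (e NOR e)) NOR ((c NOR c) NOR (e NOR e))) NOR (((c NOR c) NOR (e NOR e)) NOR ((c NOR c) NOR (e NOR e)))))) NOR ((e NOR e) NOR (e NOR e)))) NOR (((((((c NOR e) NOR (c NOR e)) NOR ((c NOR e) NOR (c NOR e))) NOR ((((c NOR c) NOR (e NOR e)) NOR ((c NOR c) NOR (e NOR e))) NOR (((c NOR c) NOR (e NOR e)) NOR ((c NOR c) NOR (e NOR e))))) NOR ((((c NOR e) NOR (c NOR e)) NOR ((c NOR e) NOR (c NOR e))) NOR ((((c NOR c) NOR (e NOR e)) NOR ((c NOR c) NOR (e NOR e))) NOR (((c NOR c) NOR (e NOR e)) NOR ((c NOR c) NOR (e NOR e)))))) NOR ((e NOR e) NOR (e NOR e))) NOR ((((((c NOR e) NOR (c NOR e)) NOR ((c NOR e) NOR (c NOR e))) NOR ((((c NOR c) NOR (e NOR e)) NOR ((c NOR c) NOR (e NOR e))) NOR (((c NOR c) NOR (e NOR e)) NOR ((c NOR c) NOR (e NOR e))))) NOR ((((c NOR e) NOR (c NOR e)) NOR ((c NOR e) NOR (c NOR e))) NOR ((((c NOR c) NOR (e NOR e)) NOR ((c NOR c) NOR (e NOR e))) NOR (((c NOR c) NOR (e NOR e)) NOR ((c NOR c) NOR (e NOR e)))))) NOR ((e NOR e) NOR (e NOR e))))))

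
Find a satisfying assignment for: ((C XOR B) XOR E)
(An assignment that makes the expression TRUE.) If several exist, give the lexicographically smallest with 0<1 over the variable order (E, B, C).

E=0, B=0, C=1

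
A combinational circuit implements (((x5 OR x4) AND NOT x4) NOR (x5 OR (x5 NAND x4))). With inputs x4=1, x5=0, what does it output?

Substituting: (((0 OR 1) AND NOT 1) NOR (0 OR (0 NAND 1)))
= 0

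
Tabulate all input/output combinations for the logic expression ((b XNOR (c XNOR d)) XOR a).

b | a | c | d | Output
----------------------
0 | 0 | 0 | 0 | 0
0 | 0 | 0 | 1 | 1
0 | 0 | 1 | 0 | 1
0 | 0 | 1 | 1 | 0
0 | 1 | 0 | 0 | 1
0 | 1 | 0 | 1 | 0
0 | 1 | 1 | 0 | 0
0 | 1 | 1 | 1 | 1
1 | 0 | 0 | 0 | 1
1 | 0 | 0 | 1 | 0
1 | 0 | 1 | 0 | 0
1 | 0 | 1 | 1 | 1
1 | 1 | 0 | 0 | 0
1 | 1 | 0 | 1 | 1
1 | 1 | 1 | 0 | 1
1 | 1 | 1 | 1 | 0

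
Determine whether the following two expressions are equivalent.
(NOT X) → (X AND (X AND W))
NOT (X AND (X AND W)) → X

Yes, Contrapositive is always equivalent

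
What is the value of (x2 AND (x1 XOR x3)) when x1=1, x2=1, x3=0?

Substituting: (1 AND (1 XOR 0))
= 1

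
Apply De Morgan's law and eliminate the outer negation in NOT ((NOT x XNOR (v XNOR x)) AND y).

NOT (NOT x XNOR (v XNOR x)) OR NOT y
De Morgan's: NOT(AND of terms) = OR of negations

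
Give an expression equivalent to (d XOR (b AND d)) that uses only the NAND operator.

((d NAND (d NAND ((b NAND d) NAND (b NAND d)))) NAND (((b NAND d) NAND (b NAND d)) NAND (d NAND ((b NAND d) NAND (b NAND d)))))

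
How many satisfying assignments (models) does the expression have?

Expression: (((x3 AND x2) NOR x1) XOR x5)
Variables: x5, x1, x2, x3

Satisfying assignments: (0,0,0,0), (0,0,0,1), (0,0,1,0), (1,0,1,1), (1,1,0,0), (1,1,0,1), (1,1,1,0), (1,1,1,1)
Count: 8 out of 16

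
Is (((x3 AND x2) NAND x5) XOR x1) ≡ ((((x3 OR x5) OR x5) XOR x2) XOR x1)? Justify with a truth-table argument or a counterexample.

No. Counterexample: with x2=0, x5=0, x1=0, x3=0, Expression 1 = 1 but Expression 2 = 0.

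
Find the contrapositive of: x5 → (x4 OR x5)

Contrapositive: NOT (x4 OR x5) → NOT x5
Note: A statement and its contrapositive are logically equivalent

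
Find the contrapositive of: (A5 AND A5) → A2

Contrapositive: NOT A2 → NOT (A5 AND A5)
Note: A statement and its contrapositive are logically equivalent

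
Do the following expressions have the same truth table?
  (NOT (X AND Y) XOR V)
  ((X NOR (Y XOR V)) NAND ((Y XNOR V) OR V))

No. Counterexample: with Y=0, V=0, X=0, Expression 1 = 1 but Expression 2 = 0.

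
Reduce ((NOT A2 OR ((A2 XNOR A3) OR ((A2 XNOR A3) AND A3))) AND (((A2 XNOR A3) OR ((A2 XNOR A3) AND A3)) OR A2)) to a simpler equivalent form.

By distribution ((E OR v) AND (E OR NOT v) = E) then absorption (E OR (E AND v) = E):
= (A2 XNOR A3)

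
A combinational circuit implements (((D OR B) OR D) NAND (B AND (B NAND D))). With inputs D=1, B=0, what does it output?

Substituting: (((1 OR 0) OR 1) NAND (0 AND (0 NAND 1)))
= 1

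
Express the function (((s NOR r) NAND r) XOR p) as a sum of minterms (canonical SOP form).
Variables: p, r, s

Σm(0, 1, 2, 3) = (NOT p AND NOT r AND NOT s) OR (NOT p AND NOT r AND s) OR (NOT p AND r AND NOT s) OR (NOT p AND r AND s)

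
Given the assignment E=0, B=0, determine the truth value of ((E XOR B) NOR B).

Substituting: ((0 XOR 0) NOR 0)
= 1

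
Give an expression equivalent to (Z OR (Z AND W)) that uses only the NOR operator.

((Z NOR ((Z NOR Z) NOR (W NOR W))) NOR (Z NOR ((Z NOR Z) NOR (W NOR W))))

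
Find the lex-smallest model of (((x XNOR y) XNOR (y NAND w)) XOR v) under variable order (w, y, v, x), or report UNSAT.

w=0, y=0, v=0, x=0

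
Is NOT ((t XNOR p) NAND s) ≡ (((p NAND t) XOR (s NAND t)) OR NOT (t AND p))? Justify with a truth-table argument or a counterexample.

No. Counterexample: with p=0, s=0, t=0, Expression 1 = 0 but Expression 2 = 1.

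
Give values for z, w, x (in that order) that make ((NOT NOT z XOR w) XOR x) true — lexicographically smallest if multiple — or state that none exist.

z=0, w=0, x=1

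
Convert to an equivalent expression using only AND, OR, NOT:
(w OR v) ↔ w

((w OR v) AND w) OR (NOT (w OR v) AND NOT w)
(Biconditional = both true or both false)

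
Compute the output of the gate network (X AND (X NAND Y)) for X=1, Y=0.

Substituting: (1 AND (1 NAND 0))
= 1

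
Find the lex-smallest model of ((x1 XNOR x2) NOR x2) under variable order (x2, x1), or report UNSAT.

x2=0, x1=1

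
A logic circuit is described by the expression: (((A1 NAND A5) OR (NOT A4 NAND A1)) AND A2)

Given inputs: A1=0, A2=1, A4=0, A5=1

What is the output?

Substituting: (((0 NAND 1) OR (NOT 0 NAND 0)) AND 1)
= 1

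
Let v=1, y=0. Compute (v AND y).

Substituting: (1 AND 0)
= 0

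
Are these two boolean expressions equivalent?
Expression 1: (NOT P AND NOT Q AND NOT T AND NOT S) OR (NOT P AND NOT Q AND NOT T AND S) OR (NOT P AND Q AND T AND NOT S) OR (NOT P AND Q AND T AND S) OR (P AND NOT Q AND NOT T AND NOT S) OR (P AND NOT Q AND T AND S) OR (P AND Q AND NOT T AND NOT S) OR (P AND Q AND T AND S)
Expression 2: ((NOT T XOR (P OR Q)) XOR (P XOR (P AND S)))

Yes, they are equivalent — the two output columns agree on all 16 assignments:
P | Q | T | S | Expression 1 | Expression 2
-------------------------------------------
0 | 0 | 0 | 0 | 1 | 1
0 | 0 | 0 | 1 | 1 | 1
0 | 0 | 1 | 0 | 0 | 0
0 | 0 | 1 | 1 | 0 | 0
0 | 1 | 0 | 0 | 0 | 0
0 | 1 | 0 | 1 | 0 | 0
0 | 1 | 1 | 0 | 1 | 1
0 | 1 | 1 | 1 | 1 | 1
1 | 0 | 0 | 0 | 1 | 1
1 | 0 | 0 | 1 | 0 | 0
1 | 0 | 1 | 0 | 0 | 0
1 | 0 | 1 | 1 | 1 | 1
1 | 1 | 0 | 0 | 1 | 1
1 | 1 | 0 | 1 | 0 | 0
1 | 1 | 1 | 0 | 0 | 0
1 | 1 | 1 | 1 | 1 | 1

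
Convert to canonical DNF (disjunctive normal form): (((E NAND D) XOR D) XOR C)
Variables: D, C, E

(NOT D AND NOT C AND NOT E) OR (NOT D AND NOT C AND E) OR (D AND NOT C AND E) OR (D AND C AND NOT E)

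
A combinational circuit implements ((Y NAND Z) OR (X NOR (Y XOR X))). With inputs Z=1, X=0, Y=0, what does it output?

Substituting: ((0 NAND 1) OR (0 NOR (0 XOR 0)))
= 1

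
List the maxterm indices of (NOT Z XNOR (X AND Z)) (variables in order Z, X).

ΠM(0, 1, 3) = (Z OR X) AND (Z OR NOT X) AND (NOT Z OR NOT X)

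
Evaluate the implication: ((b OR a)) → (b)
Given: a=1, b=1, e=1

Antecedent ((b OR a)) = 1; consequent (b) = 1.
1 → 1 = 1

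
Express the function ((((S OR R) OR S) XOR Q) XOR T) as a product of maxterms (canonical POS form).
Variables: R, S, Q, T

ΠM(0, 3, 5, 6, 9, 10, 13, 14) = (R OR S OR Q OR T) AND (R OR S OR NOT Q OR NOT T) AND (R OR NOT S OR Q OR NOT T) AND (R OR NOT S OR NOT Q OR T) AND (NOT R OR S OR Q OR NOT T) AND (NOT R OR S OR NOT Q OR T) AND (NOT R OR NOT S OR Q OR NOT T) AND (NOT R OR NOT S OR NOT Q OR T)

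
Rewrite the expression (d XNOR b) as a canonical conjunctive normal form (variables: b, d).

(b OR NOT d) AND (NOT b OR d)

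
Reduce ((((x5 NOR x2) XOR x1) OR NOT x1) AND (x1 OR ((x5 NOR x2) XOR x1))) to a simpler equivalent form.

By distribution ((E OR v) AND (E OR NOT v) = E):
= ((x5 NOR x2) XOR x1)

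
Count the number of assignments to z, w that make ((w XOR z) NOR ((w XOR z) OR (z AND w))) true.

Satisfying assignments: (0,0)
Count: 1 out of 4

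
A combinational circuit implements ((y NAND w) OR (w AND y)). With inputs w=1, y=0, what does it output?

Substituting: ((0 NAND 1) OR (1 AND 0))
= 1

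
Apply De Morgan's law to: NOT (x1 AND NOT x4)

NOT x1 OR x4
De Morgan's: NOT(AND of terms) = OR of negations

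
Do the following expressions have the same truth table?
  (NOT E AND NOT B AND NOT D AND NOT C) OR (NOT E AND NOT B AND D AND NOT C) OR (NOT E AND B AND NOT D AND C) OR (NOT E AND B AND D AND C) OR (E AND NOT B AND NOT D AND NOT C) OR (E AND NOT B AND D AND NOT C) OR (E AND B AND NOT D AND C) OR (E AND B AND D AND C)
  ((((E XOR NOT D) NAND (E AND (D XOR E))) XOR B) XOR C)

Yes, they are equivalent — the two output columns agree on all 16 assignments:
E | B | D | C | Expression 1 | Expression 2
-------------------------------------------
0 | 0 | 0 | 0 | 1 | 1
0 | 0 | 0 | 1 | 0 | 0
0 | 0 | 1 | 0 | 1 | 1
0 | 0 | 1 | 1 | 0 | 0
0 | 1 | 0 | 0 | 0 | 0
0 | 1 | 0 | 1 | 1 | 1
0 | 1 | 1 | 0 | 0 | 0
0 | 1 | 1 | 1 | 1 | 1
1 | 0 | 0 | 0 | 1 | 1
1 | 0 | 0 | 1 | 0 | 0
1 | 0 | 1 | 0 | 1 | 1
1 | 0 | 1 | 1 | 0 | 0
1 | 1 | 0 | 0 | 0 | 0
1 | 1 | 0 | 1 | 1 | 1
1 | 1 | 1 | 0 | 0 | 0
1 | 1 | 1 | 1 | 1 | 1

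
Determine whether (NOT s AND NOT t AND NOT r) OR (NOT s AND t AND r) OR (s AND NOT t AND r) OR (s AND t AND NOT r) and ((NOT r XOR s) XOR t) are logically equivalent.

Yes, they are equivalent — the two output columns agree on all 8 assignments:
s | t | r | Expression 1 | Expression 2
---------------------------------------
0 | 0 | 0 | 1 | 1
0 | 0 | 1 | 0 | 0
0 | 1 | 0 | 0 | 0
0 | 1 | 1 | 1 | 1
1 | 0 | 0 | 0 | 0
1 | 0 | 1 | 1 | 1
1 | 1 | 0 | 1 | 1
1 | 1 | 1 | 0 | 0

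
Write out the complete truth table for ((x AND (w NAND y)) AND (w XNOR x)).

w | x | y | Output
------------------
0 | 0 | 0 | 0
0 | 0 | 1 | 0
0 | 1 | 0 | 0
0 | 1 | 1 | 0
1 | 0 | 0 | 0
1 | 0 | 1 | 0
1 | 1 | 0 | 1
1 | 1 | 1 | 0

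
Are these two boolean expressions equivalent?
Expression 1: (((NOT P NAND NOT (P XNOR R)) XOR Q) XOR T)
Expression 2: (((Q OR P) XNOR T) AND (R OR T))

No. Counterexample: with Q=0, P=0, R=0, T=0, Expression 1 = 1 but Expression 2 = 0.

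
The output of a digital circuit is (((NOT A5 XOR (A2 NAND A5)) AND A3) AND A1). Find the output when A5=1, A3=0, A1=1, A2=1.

Substituting: (((NOT 1 XOR (1 NAND 1)) AND 0) AND 1)
= 0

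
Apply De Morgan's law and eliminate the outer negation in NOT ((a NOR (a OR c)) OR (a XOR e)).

NOT (a NOR (a OR c)) AND NOT (a XOR e)
De Morgan's: NOT(OR of terms) = AND of negations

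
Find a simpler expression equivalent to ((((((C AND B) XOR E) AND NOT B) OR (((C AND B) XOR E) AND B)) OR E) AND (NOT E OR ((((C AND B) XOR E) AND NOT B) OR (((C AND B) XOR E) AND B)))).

By distribution ((E OR v) AND (E OR NOT v) = E) then distribution ((E AND v) OR (E AND NOT v) = E):
= ((C AND B) XOR E)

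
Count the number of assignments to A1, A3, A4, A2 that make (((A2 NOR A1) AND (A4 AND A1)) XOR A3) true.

Satisfying assignments: (0,1,0,0), (0,1,0,1), (0,1,1,0), (0,1,1,1), (1,1,0,0), (1,1,0,1), (1,1,1,0), (1,1,1,1)
Count: 8 out of 16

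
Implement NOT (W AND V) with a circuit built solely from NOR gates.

(((W NOR W) NOR (V NOR V)) NOR ((W NOR W) NOR (V NOR V)))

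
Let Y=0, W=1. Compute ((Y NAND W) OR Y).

Substituting: ((0 NAND 1) OR 0)
= 1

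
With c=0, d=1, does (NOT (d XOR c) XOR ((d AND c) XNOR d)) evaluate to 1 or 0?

Substituting: (NOT (1 XOR 0) XOR ((1 AND 0) XNOR 1))
= 0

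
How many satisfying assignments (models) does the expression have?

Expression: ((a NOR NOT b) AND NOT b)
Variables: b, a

No assignment satisfies the expression.
Count: 0 out of 4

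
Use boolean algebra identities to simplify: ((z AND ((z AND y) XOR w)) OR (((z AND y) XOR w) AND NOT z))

By distribution ((E AND v) OR (E AND NOT v) = E):
= ((z AND y) XOR w)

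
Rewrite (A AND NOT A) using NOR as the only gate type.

((A NOR A) NOR ((A NOR A) NOR (A NOR A)))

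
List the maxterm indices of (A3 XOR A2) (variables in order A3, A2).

ΠM(0, 3) = (A3 OR A2) AND (NOT A3 OR NOT A2)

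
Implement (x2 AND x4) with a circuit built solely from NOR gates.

((x2 NOR x2) NOR (x4 NOR x4))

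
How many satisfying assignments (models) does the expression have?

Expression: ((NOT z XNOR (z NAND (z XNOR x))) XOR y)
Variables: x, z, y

Satisfying assignments: (0,0,0), (0,1,1), (1,0,0), (1,1,0)
Count: 4 out of 8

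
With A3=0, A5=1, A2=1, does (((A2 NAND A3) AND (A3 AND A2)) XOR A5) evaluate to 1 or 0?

Substituting: (((1 NAND 0) AND (0 AND 1)) XOR 1)
= 1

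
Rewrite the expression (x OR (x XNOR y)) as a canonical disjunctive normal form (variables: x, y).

(NOT x AND NOT y) OR (x AND NOT y) OR (x AND y)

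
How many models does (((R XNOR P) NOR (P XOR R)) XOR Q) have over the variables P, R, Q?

Satisfying assignments: (0,0,1), (0,1,1), (1,0,1), (1,1,1)
Count: 4 out of 8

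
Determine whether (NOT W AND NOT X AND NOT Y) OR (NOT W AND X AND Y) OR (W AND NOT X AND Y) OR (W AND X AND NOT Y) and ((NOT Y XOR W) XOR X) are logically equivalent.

Yes, they are equivalent — the two output columns agree on all 8 assignments:
W | X | Y | Expression 1 | Expression 2
---------------------------------------
0 | 0 | 0 | 1 | 1
0 | 0 | 1 | 0 | 0
0 | 1 | 0 | 0 | 0
0 | 1 | 1 | 1 | 1
1 | 0 | 0 | 0 | 0
1 | 0 | 1 | 1 | 1
1 | 1 | 0 | 1 | 1
1 | 1 | 1 | 0 | 0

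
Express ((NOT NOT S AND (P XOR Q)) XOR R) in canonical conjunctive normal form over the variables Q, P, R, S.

(Q OR P OR R OR S) AND (Q OR P OR R OR NOT S) AND (Q OR NOT P OR R OR S) AND (Q OR NOT P OR NOT R OR NOT S) AND (NOT Q OR P OR R OR S) AND (NOT Q OR P OR NOT R OR NOT S) AND (NOT Q OR NOT P OR R OR S) AND (NOT Q OR NOT P OR R OR NOT S)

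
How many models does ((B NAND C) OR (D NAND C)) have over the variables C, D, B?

Satisfying assignments: (0,0,0), (0,0,1), (0,1,0), (0,1,1), (1,0,0), (1,0,1), (1,1,0)
Count: 7 out of 8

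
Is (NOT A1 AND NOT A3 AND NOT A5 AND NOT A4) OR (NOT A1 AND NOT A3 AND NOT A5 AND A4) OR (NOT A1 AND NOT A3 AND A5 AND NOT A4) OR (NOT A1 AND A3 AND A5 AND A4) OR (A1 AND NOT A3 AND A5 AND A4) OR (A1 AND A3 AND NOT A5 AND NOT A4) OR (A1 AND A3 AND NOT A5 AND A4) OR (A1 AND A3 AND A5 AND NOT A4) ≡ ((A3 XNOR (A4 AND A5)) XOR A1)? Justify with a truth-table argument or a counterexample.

Yes, they are equivalent — the two output columns agree on all 16 assignments:
A1 | A3 | A5 | A4 | Expression 1 | Expression 2
-----------------------------------------------
0 | 0 | 0 | 0 | 1 | 1
0 | 0 | 0 | 1 | 1 | 1
0 | 0 | 1 | 0 | 1 | 1
0 | 0 | 1 | 1 | 0 | 0
0 | 1 | 0 | 0 | 0 | 0
0 | 1 | 0 | 1 | 0 | 0
0 | 1 | 1 | 0 | 0 | 0
0 | 1 | 1 | 1 | 1 | 1
1 | 0 | 0 | 0 | 0 | 0
1 | 0 | 0 | 1 | 0 | 0
1 | 0 | 1 | 0 | 0 | 0
1 | 0 | 1 | 1 | 1 | 1
1 | 1 | 0 | 0 | 1 | 1
1 | 1 | 0 | 1 | 1 | 1
1 | 1 | 1 | 0 | 1 | 1
1 | 1 | 1 | 1 | 0 | 0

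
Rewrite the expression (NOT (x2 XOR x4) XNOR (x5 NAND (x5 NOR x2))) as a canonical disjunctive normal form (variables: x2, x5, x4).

(NOT x2 AND NOT x5 AND NOT x4) OR (NOT x2 AND x5 AND NOT x4) OR (x2 AND NOT x5 AND x4) OR (x2 AND x5 AND x4)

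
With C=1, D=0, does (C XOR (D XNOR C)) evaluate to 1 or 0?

Substituting: (1 XOR (0 XNOR 1))
= 1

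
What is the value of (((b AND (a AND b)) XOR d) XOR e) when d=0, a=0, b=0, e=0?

Substituting: (((0 AND (0 AND 0)) XOR 0) XOR 0)
= 0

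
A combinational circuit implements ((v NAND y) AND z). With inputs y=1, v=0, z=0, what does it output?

Substituting: ((0 NAND 1) AND 0)
= 0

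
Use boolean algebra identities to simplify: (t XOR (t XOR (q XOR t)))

By XOR self-cancellation ((E XOR v) XOR v = E):
= (q XOR t)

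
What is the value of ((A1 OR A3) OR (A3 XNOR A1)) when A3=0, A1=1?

Substituting: ((1 OR 0) OR (0 XNOR 1))
= 1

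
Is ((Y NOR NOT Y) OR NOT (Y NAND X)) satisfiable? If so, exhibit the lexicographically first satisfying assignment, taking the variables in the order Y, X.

Y=1, X=1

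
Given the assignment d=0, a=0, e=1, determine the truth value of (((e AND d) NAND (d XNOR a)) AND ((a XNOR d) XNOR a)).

Substituting: (((1 AND 0) NAND (0 XNOR 0)) AND ((0 XNOR 0) XNOR 0))
= 0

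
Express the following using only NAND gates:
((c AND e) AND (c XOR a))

((((c NAND e) NAND (c NAND e)) NAND ((c NAND (c NAND a)) NAND (a NAND (c NAND a)))) NAND (((c NAND e) NAND (c NAND e)) NAND ((c NAND (c NAND a)) NAND (a NAND (c NAND a)))))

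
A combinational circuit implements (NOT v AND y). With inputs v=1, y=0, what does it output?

Substituting: (NOT 1 AND 0)
= 0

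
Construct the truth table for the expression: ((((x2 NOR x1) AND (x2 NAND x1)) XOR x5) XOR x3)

x5 | x2 | x1 | x3 | Output
--------------------------
0 | 0 | 0 | 0 | 1
0 | 0 | 0 | 1 | 0
0 | 0 | 1 | 0 | 0
0 | 0 | 1 | 1 | 1
0 | 1 | 0 | 0 | 0
0 | 1 | 0 | 1 | 1
0 | 1 | 1 | 0 | 0
0 | 1 | 1 | 1 | 1
1 | 0 | 0 | 0 | 0
1 | 0 | 0 | 1 | 1
1 | 0 | 1 | 0 | 1
1 | 0 | 1 | 1 | 0
1 | 1 | 0 | 0 | 1
1 | 1 | 0 | 1 | 0
1 | 1 | 1 | 0 | 1
1 | 1 | 1 | 1 | 0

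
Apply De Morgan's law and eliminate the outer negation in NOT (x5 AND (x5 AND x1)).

NOT x5 OR NOT (x5 AND x1)
De Morgan's: NOT(AND of terms) = OR of negations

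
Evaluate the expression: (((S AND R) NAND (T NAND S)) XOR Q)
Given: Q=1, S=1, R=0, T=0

Substituting: (((1 AND 0) NAND (0 NAND 1)) XOR 1)
= 0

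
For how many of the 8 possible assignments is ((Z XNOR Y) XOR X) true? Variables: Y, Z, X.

Satisfying assignments: (0,0,0), (0,1,1), (1,0,1), (1,1,0)
Count: 4 out of 8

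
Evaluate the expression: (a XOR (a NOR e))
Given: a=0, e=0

Substituting: (0 XOR (0 NOR 0))
= 1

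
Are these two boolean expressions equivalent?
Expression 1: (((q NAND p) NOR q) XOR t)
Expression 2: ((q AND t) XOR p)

No. Counterexample: with q=0, p=0, t=1, Expression 1 = 1 but Expression 2 = 0.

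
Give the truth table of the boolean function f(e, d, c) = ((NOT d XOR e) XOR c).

e | d | c | Output
------------------
0 | 0 | 0 | 1
0 | 0 | 1 | 0
0 | 1 | 0 | 0
0 | 1 | 1 | 1
1 | 0 | 0 | 0
1 | 0 | 1 | 1
1 | 1 | 0 | 1
1 | 1 | 1 | 0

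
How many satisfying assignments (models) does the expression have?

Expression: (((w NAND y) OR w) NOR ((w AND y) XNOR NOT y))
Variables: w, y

No assignment satisfies the expression.
Count: 0 out of 4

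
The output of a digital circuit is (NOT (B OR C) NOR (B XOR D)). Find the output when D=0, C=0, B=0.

Substituting: (NOT (0 OR 0) NOR (0 XOR 0))
= 0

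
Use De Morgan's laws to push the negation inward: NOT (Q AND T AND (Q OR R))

NOT Q OR NOT T OR NOT (Q OR R)
De Morgan's: NOT(AND of terms) = OR of negations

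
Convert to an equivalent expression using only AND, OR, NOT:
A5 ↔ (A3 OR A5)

(A5 AND (A3 OR A5)) OR (NOT A5 AND NOT (A3 OR A5))
(Biconditional = both true or both false)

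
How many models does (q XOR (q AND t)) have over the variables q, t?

Satisfying assignments: (1,0)
Count: 1 out of 4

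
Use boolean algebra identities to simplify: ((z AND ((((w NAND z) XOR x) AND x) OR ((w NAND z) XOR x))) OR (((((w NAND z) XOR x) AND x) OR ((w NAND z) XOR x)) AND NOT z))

By distribution ((E AND v) OR (E AND NOT v) = E) then absorption (E OR (E AND v) = E):
= ((w NAND z) XOR x)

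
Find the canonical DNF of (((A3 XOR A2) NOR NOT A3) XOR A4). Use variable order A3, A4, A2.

(NOT A3 AND A4 AND NOT A2) OR (NOT A3 AND A4 AND A2) OR (A3 AND NOT A4 AND A2) OR (A3 AND A4 AND NOT A2)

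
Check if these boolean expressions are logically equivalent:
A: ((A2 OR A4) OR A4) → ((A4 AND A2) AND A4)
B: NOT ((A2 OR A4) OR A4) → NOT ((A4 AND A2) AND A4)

No, Inverse is not equivalent to original (counterexample: A2=0, A4=1)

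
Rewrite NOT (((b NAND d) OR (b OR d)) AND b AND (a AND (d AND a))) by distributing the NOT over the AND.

NOT ((b NAND d) OR (b OR d)) OR NOT b OR NOT (a AND (d AND a))
De Morgan's: NOT(AND of terms) = OR of negations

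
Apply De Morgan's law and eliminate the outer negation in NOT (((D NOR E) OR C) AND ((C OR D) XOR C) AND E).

NOT ((D NOR E) OR C) OR NOT ((C OR D) XOR C) OR NOT E
De Morgan's: NOT(AND of terms) = OR of negations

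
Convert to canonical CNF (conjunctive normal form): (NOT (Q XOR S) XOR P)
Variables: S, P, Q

(S OR P OR NOT Q) AND (S OR NOT P OR Q) AND (NOT S OR P OR Q) AND (NOT S OR NOT P OR NOT Q)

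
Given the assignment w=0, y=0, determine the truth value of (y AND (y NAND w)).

Substituting: (0 AND (0 NAND 0))
= 0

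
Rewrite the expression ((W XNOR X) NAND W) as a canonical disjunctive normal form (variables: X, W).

(NOT X AND NOT W) OR (NOT X AND W) OR (X AND NOT W)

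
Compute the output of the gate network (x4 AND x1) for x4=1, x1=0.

Substituting: (1 AND 0)
= 0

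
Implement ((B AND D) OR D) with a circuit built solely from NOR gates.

((((B NOR B) NOR (D NOR D)) NOR D) NOR (((B NOR B) NOR (D NOR D)) NOR D))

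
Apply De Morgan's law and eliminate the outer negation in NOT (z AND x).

NOT z OR NOT x
De Morgan's: NOT(AND of terms) = OR of negations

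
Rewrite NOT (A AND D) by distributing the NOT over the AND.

NOT A OR NOT D
De Morgan's: NOT(AND of terms) = OR of negations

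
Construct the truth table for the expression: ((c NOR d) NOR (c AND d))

c | d | Output
--------------
0 | 0 | 0
0 | 1 | 1
1 | 0 | 1
1 | 1 | 0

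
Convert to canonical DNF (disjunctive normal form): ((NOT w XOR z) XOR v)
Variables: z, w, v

(NOT z AND NOT w AND NOT v) OR (NOT z AND w AND v) OR (z AND NOT w AND v) OR (z AND w AND NOT v)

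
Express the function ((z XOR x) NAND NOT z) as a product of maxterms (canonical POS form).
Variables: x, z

ΠM(2) = (NOT x OR z)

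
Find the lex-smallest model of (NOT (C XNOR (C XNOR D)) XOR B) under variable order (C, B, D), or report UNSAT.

C=0, B=0, D=0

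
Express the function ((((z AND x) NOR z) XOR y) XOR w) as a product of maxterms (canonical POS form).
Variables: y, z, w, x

ΠM(2, 3, 4, 5, 8, 9, 14, 15) = (y OR z OR NOT w OR x) AND (y OR z OR NOT w OR NOT x) AND (y OR NOT z OR w OR x) AND (y OR NOT z OR w OR NOT x) AND (NOT y OR z OR w OR x) AND (NOT y OR z OR w OR NOT x) AND (NOT y OR NOT z OR NOT w OR x) AND (NOT y OR NOT z OR NOT w OR NOT x)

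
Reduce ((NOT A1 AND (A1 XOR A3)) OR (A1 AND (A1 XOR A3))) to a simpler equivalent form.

By distribution ((E AND v) OR (E AND NOT v) = E):
= (A1 XOR A3)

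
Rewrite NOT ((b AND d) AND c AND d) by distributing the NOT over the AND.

NOT (b AND d) OR NOT c OR NOT d
De Morgan's: NOT(AND of terms) = OR of negations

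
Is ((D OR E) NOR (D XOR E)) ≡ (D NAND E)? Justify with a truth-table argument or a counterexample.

No. Counterexample: with D=0, E=1, Expression 1 = 0 but Expression 2 = 1.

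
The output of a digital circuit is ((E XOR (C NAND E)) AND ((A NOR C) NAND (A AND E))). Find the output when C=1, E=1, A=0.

Substituting: ((1 XOR (1 NAND 1)) AND ((0 NOR 1) NAND (0 AND 1)))
= 1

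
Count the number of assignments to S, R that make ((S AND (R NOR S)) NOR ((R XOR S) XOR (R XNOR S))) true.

No assignment satisfies the expression.
Count: 0 out of 4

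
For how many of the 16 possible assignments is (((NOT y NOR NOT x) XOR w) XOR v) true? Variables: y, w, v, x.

Satisfying assignments: (0,0,1,0), (0,0,1,1), (0,1,0,0), (0,1,0,1), (1,0,0,1), (1,0,1,0), (1,1,0,0), (1,1,1,1)
Count: 8 out of 16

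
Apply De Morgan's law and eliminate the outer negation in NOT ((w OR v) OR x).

NOT (w OR v) AND NOT x
De Morgan's: NOT(OR of terms) = AND of negations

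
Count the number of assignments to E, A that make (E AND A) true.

Satisfying assignments: (1,1)
Count: 1 out of 4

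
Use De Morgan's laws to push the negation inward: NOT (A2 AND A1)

NOT A2 OR NOT A1
De Morgan's: NOT(AND of terms) = OR of negations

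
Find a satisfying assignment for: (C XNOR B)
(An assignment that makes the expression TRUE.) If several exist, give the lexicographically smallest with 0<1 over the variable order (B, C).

B=0, C=0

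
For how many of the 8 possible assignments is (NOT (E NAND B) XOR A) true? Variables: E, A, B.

Satisfying assignments: (0,1,0), (0,1,1), (1,0,1), (1,1,0)
Count: 4 out of 8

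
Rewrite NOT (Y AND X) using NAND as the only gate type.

(((Y NAND X) NAND (Y NAND X)) NAND ((Y NAND X) NAND (Y NAND X)))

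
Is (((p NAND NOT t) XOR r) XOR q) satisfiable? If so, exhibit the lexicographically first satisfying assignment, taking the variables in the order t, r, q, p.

t=0, r=0, q=0, p=0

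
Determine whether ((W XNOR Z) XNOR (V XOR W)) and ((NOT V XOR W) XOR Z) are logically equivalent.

No. Counterexample: with V=0, W=0, Z=0, Expression 1 = 0 but Expression 2 = 1.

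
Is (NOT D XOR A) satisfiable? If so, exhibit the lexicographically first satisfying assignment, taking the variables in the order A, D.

A=0, D=0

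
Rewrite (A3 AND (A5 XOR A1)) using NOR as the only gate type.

((A3 NOR A3) NOR (((((A5 NOR A1) NOR (A5 NOR A1)) NOR ((A5 NOR A1) NOR (A5 NOR A1))) NOR ((((A5 NOR A5) NOR (A1 NOR A1)) NOR ((A5 NOR A5) NOR (A1 NOR A1))) NOR (((A5 NOR A5) NOR (A1 NOR A1)) NOR ((A5 NOR A5) NOR (A1 NOR A1))))) NOR ((((A5 NOR A1) NOR (A5 NOR A1)) NOR ((A5 NOR A1) NOR (A5 NOR A1))) NOR ((((A5 NOR A5) NOR (A1 NOR A1)) NOR ((A5 NOR A5) NOR (A1 NOR A1))) NOR (((A5 NOR A5) NOR (A1 NOR A1)) NOR ((A5 NOR A5) NOR (A1 NOR A1)))))))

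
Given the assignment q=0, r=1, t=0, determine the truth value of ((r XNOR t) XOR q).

Substituting: ((1 XNOR 0) XOR 0)
= 0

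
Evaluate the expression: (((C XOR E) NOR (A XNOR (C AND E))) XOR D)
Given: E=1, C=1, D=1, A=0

Substituting: (((1 XOR 1) NOR (0 XNOR (1 AND 1))) XOR 1)
= 0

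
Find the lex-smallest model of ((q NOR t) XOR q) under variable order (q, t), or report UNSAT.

q=0, t=0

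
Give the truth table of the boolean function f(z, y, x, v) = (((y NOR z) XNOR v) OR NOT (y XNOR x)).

z | y | x | v | Output
----------------------
0 | 0 | 0 | 0 | 0
0 | 0 | 0 | 1 | 1
0 | 0 | 1 | 0 | 1
0 | 0 | 1 | 1 | 1
0 | 1 | 0 | 0 | 1
0 | 1 | 0 | 1 | 1
0 | 1 | 1 | 0 | 1
0 | 1 | 1 | 1 | 0
1 | 0 | 0 | 0 | 1
1 | 0 | 0 | 1 | 0
1 | 0 | 1 | 0 | 1
1 | 0 | 1 | 1 | 1
1 | 1 | 0 | 0 | 1
1 | 1 | 0 | 1 | 1
1 | 1 | 1 | 0 | 1
1 | 1 | 1 | 1 | 0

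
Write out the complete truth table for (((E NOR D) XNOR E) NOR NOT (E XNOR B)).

D | B | E | Output
------------------
0 | 0 | 0 | 1
0 | 0 | 1 | 0
0 | 1 | 0 | 0
0 | 1 | 1 | 1
1 | 0 | 0 | 0
1 | 0 | 1 | 0
1 | 1 | 0 | 0
1 | 1 | 1 | 1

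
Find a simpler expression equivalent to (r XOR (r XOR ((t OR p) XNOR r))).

By XOR self-cancellation ((E XOR v) XOR v = E):
= ((t OR p) XNOR r)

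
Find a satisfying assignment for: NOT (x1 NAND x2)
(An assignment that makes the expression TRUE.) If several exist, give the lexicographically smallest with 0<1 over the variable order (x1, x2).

x1=1, x2=1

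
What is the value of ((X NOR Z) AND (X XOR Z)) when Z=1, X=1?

Substituting: ((1 NOR 1) AND (1 XOR 1))
= 0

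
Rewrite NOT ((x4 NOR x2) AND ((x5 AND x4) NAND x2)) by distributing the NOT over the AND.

NOT (x4 NOR x2) OR NOT ((x5 AND x4) NAND x2)
De Morgan's: NOT(AND of terms) = OR of negations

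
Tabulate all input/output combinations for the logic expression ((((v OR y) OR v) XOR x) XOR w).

v | x | w | y | Output
----------------------
0 | 0 | 0 | 0 | 0
0 | 0 | 0 | 1 | 1
0 | 0 | 1 | 0 | 1
0 | 0 | 1 | 1 | 0
0 | 1 | 0 | 0 | 1
0 | 1 | 0 | 1 | 0
0 | 1 | 1 | 0 | 0
0 | 1 | 1 | 1 | 1
1 | 0 | 0 | 0 | 1
1 | 0 | 0 | 1 | 1
1 | 0 | 1 | 0 | 0
1 | 0 | 1 | 1 | 0
1 | 1 | 0 | 0 | 0
1 | 1 | 0 | 1 | 0
1 | 1 | 1 | 0 | 1
1 | 1 | 1 | 1 | 1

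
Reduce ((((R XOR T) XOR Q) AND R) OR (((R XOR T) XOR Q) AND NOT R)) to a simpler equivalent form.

By distribution ((E AND v) OR (E AND NOT v) = E):
= ((R XOR T) XOR Q)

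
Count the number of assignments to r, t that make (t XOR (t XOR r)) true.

Satisfying assignments: (1,0), (1,1)
Count: 2 out of 4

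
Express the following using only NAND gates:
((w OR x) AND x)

((((w NAND w) NAND (x NAND x)) NAND x) NAND (((w NAND w) NAND (x NAND x)) NAND x))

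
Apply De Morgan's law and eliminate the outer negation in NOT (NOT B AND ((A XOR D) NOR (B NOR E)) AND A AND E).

B OR NOT ((A XOR D) NOR (B NOR E)) OR NOT A OR NOT E
De Morgan's: NOT(AND of terms) = OR of negations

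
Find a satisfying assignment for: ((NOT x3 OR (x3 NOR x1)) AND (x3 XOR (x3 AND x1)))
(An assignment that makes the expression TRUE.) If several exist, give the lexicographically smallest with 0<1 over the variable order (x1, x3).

UNSATISFIABLE - no assignment makes this expression true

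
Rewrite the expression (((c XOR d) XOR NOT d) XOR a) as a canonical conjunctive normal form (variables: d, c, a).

(d OR c OR NOT a) AND (d OR NOT c OR a) AND (NOT d OR c OR NOT a) AND (NOT d OR NOT c OR a)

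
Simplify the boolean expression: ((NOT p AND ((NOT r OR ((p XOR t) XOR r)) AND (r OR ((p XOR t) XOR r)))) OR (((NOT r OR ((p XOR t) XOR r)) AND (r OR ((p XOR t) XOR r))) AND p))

By distribution ((E AND v) OR (E AND NOT v) = E) then distribution ((E OR v) AND (E OR NOT v) = E):
= ((p XOR t) XOR r)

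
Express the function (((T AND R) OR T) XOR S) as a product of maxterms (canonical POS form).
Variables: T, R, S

ΠM(0, 2, 5, 7) = (T OR R OR S) AND (T OR NOT R OR S) AND (NOT T OR R OR NOT S) AND (NOT T OR NOT R OR NOT S)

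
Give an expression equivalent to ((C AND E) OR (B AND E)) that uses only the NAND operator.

((((C NAND E) NAND (C NAND E)) NAND ((C NAND E) NAND (C NAND E))) NAND (((B NAND E) NAND (B NAND E)) NAND ((B NAND E) NAND (B NAND E))))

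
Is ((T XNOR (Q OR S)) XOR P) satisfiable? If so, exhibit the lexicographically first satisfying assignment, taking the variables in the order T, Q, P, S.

T=0, Q=0, P=0, S=0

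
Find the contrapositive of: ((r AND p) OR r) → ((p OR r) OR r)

Contrapositive: NOT ((p OR r) OR r) → NOT ((r AND p) OR r)
Note: A statement and its contrapositive are logically equivalent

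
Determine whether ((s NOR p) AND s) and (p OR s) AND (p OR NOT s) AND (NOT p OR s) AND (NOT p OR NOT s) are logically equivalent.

Yes, they are equivalent — the two output columns agree on all 4 assignments:
p | s | Expression 1 | Expression 2
-----------------------------------
0 | 0 | 0 | 0
0 | 1 | 0 | 0
1 | 0 | 0 | 0
1 | 1 | 0 | 0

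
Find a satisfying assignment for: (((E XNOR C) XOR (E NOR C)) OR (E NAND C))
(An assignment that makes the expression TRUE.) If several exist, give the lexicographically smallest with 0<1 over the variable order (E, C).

E=0, C=0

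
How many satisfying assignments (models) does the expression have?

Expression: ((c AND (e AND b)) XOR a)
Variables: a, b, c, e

Satisfying assignments: (0,1,1,1), (1,0,0,0), (1,0,0,1), (1,0,1,0), (1,0,1,1), (1,1,0,0), (1,1,0,1), (1,1,1,0)
Count: 8 out of 16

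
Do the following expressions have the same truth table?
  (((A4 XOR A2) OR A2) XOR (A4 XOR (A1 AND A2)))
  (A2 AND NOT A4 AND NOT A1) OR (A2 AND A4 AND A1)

Yes, they are equivalent — the two output columns agree on all 8 assignments:
A2 | A4 | A1 | Expression 1 | Expression 2
------------------------------------------
0 | 0 | 0 | 0 | 0
0 | 0 | 1 | 0 | 0
0 | 1 | 0 | 0 | 0
0 | 1 | 1 | 0 | 0
1 | 0 | 0 | 1 | 1
1 | 0 | 1 | 0 | 0
1 | 1 | 0 | 0 | 0
1 | 1 | 1 | 1 | 1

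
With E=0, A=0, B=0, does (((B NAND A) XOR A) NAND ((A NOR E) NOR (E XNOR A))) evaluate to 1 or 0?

Substituting: (((0 NAND 0) XOR 0) NAND ((0 NOR 0) NOR (0 XNOR 0)))
= 1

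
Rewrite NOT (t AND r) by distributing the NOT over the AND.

NOT t OR NOT r
De Morgan's: NOT(AND of terms) = OR of negations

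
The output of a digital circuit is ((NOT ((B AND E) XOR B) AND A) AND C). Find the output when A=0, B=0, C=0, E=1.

Substituting: ((NOT ((0 AND 1) XOR 0) AND 0) AND 0)
= 0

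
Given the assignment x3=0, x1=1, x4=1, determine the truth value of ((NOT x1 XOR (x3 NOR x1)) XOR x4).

Substituting: ((NOT 1 XOR (0 NOR 1)) XOR 1)
= 1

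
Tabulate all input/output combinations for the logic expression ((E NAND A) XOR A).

E | A | Output
--------------
0 | 0 | 1
0 | 1 | 0
1 | 0 | 1
1 | 1 | 1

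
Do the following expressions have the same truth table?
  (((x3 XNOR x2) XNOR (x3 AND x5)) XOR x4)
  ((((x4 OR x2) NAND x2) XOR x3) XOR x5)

No. Counterexample: with x3=0, x2=0, x5=0, x4=0, Expression 1 = 0 but Expression 2 = 1.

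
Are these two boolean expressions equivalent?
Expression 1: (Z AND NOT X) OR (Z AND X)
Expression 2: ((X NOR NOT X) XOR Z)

Yes, they are equivalent — the two output columns agree on all 4 assignments:
Z | X | Expression 1 | Expression 2
-----------------------------------
0 | 0 | 0 | 0
0 | 1 | 0 | 0
1 | 0 | 1 | 1
1 | 1 | 1 | 1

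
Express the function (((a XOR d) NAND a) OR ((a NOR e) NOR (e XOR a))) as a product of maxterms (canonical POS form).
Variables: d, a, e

ΠM(2) = (d OR NOT a OR e)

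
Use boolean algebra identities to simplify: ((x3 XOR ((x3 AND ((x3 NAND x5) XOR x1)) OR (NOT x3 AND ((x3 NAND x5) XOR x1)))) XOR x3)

By XOR self-cancellation ((E XOR v) XOR v = E) then distribution ((E AND v) OR (E AND NOT v) = E):
= ((x3 NAND x5) XOR x1)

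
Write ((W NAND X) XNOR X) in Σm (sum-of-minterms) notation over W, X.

Σm(1) = (NOT W AND X)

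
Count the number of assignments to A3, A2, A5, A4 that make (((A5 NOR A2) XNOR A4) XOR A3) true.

Satisfying assignments: (0,0,0,1), (0,0,1,0), (0,1,0,0), (0,1,1,0), (1,0,0,0), (1,0,1,1), (1,1,0,1), (1,1,1,1)
Count: 8 out of 16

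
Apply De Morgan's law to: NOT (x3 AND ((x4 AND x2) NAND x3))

NOT x3 OR NOT ((x4 AND x2) NAND x3)
De Morgan's: NOT(AND of terms) = OR of negations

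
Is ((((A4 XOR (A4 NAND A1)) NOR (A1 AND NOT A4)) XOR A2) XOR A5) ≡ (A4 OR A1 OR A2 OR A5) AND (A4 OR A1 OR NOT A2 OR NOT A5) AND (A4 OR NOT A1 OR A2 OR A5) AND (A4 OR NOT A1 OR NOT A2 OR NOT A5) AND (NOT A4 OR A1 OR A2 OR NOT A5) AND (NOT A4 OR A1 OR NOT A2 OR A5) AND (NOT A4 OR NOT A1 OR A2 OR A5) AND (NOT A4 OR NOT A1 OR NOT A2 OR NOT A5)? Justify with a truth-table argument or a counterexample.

Yes, they are equivalent — the two output columns agree on all 16 assignments:
A4 | A1 | A2 | A5 | Expression 1 | Expression 2
-----------------------------------------------
0 | 0 | 0 | 0 | 0 | 0
0 | 0 | 0 | 1 | 1 | 1
0 | 0 | 1 | 0 | 1 | 1
0 | 0 | 1 | 1 | 0 | 0
0 | 1 | 0 | 0 | 0 | 0
0 | 1 | 0 | 1 | 1 | 1
0 | 1 | 1 | 0 | 1 | 1
0 | 1 | 1 | 1 | 0 | 0
1 | 0 | 0 | 0 | 1 | 1
1 | 0 | 0 | 1 | 0 | 0
1 | 0 | 1 | 0 | 0 | 0
1 | 0 | 1 | 1 | 1 | 1
1 | 1 | 0 | 0 | 0 | 0
1 | 1 | 0 | 1 | 1 | 1
1 | 1 | 1 | 0 | 1 | 1
1 | 1 | 1 | 1 | 0 | 0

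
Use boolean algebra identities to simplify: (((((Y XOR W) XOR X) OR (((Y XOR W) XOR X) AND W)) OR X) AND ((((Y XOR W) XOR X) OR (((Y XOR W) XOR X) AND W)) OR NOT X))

By distribution ((E OR v) AND (E OR NOT v) = E) then absorption (E OR (E AND v) = E):
= ((Y XOR W) XOR X)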